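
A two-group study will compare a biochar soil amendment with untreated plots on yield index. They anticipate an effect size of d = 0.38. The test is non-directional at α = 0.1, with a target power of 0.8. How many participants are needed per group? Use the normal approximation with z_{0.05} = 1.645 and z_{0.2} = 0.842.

For two independent groups with equal n: n = 2·((z_{α/2} + z_β) / d)².
z_{α/2} + z_β = 1.645 + 0.842 = 2.487.
n = 2 × (2.487 / 0.38)² = 2 × 6.545² = 2 × 42.83 = 85.7.
Round up to the next whole participant.

n = 86 per group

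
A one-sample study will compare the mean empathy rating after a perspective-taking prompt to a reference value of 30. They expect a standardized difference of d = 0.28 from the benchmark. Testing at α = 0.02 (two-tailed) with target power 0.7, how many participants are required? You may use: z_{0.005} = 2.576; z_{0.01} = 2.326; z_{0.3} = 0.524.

For a one-sample test: n = ((z_{α/2} + z_β) / d)².
z_{α/2} + z_β = 2.326 + 0.524 = 2.850.
n = (2.850 / 0.28)² = 10.179² = 103.60.
Round up.

n = 104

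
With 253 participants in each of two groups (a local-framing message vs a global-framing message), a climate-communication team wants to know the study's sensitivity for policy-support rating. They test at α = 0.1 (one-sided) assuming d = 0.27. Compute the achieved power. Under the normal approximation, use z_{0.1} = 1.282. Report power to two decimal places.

power ≈ 0.96

For two equal groups, power = Φ(d·√(n/2) − z_{α}).
d·√(n/2) = 0.27 × √(253/2) = 0.27 × 11.247 = 3.037.
z_β = 3.037 − 1.282 = 1.755.
Power = Φ(1.755) = 0.960.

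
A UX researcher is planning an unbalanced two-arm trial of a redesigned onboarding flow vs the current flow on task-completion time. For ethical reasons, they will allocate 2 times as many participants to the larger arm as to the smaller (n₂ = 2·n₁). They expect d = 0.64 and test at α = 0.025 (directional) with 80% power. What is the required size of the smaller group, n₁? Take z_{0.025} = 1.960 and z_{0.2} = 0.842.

With allocation ratio k = n₂/n₁ = 2, Var(x̄₁−x̄₂) = σ²(1/n₁ + 1/(k·n₁)) = σ²·(k+1)/(k·n₁).
So n₁ = (1 + 1/k)·((z_{α} + z_β)/d)² = 1.500 × (2.802/0.64)².
n₁ = 1.500 × 19.17 = 28.8.
Round up: n₁ = 29, giving n₂ = 2 × 29 = 58.

n₁ = 29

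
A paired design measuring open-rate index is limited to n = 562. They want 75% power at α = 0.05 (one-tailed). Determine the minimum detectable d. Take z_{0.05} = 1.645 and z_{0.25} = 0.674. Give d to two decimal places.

d_min ≈ 0.10

For a single sample (or paired design) of n = 562: d_min = (z_{α} + z_β)/√n.
z-sum = 1.645 + 0.674 = 2.319.
d_min = 2.319 / √562 = 2.319 / 23.707 = 0.098.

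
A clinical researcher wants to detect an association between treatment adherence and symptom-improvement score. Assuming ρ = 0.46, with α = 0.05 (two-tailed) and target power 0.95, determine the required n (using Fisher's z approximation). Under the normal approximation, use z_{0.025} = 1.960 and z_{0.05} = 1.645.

n = 56

Fisher's z: C = ½·ln((1+r)/(1−r)) = ½·ln(2.7037) = 0.4973.
n = ((z_{α/2} + z_β)/C)² + 3.
(1.960 + 1.645) / 0.4973 = 3.605 / 0.4973 = 7.249.
n = 7.249² + 3 = 52.55 + 3 = 55.6.
Round up.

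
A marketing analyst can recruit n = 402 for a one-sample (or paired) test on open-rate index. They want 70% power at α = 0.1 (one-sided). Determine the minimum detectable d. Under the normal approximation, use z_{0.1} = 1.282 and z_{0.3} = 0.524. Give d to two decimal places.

For a single sample (or paired design) of n = 402: d_min = (z_{α} + z_β)/√n.
z-sum = 1.282 + 0.524 = 1.806.
d_min = 1.806 / √402 = 1.806 / 20.050 = 0.090.

d_min ≈ 0.09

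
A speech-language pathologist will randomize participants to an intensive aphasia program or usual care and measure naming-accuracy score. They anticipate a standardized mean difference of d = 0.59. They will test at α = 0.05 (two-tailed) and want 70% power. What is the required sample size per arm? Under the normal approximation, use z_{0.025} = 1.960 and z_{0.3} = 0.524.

For two independent groups with equal n: n = 2·((z_{α/2} + z_β) / d)².
z_{α/2} + z_β = 1.960 + 0.524 = 2.484.
n = 2 × (2.484 / 0.59)² = 2 × 4.210² = 2 × 17.73 = 35.5.
Round up to the next whole participant.

n = 36 per group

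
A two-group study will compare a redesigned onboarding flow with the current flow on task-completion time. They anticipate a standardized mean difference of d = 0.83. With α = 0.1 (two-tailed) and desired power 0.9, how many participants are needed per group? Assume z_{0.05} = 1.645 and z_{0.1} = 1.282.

n = 25 per group

For two independent groups with equal n: n = 2·((z_{α/2} + z_β) / d)².
z_{α/2} + z_β = 1.645 + 1.282 = 2.927.
n = 2 × (2.927 / 0.83)² = 2 × 3.527² = 2 × 12.44 = 24.9.
Round up to the next whole participant.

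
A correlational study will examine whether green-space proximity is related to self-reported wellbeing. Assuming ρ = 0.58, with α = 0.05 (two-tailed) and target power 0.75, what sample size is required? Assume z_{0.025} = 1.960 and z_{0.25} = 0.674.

Fisher's z: C = ½·ln((1+r)/(1−r)) = ½·ln(3.7619) = 0.6625.
n = ((z_{α/2} + z_β)/C)² + 3.
(1.960 + 0.674) / 0.6625 = 2.634 / 0.6625 = 3.976.
n = 3.976² + 3 = 15.81 + 3 = 18.8.
Round up.

n = 19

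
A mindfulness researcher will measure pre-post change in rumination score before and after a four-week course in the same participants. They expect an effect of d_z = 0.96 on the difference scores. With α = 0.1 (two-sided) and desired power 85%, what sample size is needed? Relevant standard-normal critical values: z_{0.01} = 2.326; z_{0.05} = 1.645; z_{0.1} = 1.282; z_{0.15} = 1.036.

For a paired (one-sample on differences) test: n = ((z_{α/2} + z_β) / d)².
z_{α/2} + z_β = 1.645 + 1.036 = 2.681.
n = (2.681 / 0.96)² = 2.793² = 7.80.
Round up.

n = 8 pairs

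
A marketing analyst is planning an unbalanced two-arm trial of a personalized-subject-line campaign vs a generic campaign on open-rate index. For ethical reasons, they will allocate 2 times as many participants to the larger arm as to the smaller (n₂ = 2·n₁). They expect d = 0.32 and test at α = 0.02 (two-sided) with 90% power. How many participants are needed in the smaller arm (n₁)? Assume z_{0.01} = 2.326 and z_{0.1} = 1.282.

With allocation ratio k = n₂/n₁ = 2, Var(x̄₁−x̄₂) = σ²(1/n₁ + 1/(k·n₁)) = σ²·(k+1)/(k·n₁).
So n₁ = (1 + 1/k)·((z_{α/2} + z_β)/d)² = 1.500 × (3.608/0.32)².
n₁ = 1.500 × 127.13 = 190.7.
Round up: n₁ = 191, giving n₂ = 2 × 191 = 382.

n₁ = 191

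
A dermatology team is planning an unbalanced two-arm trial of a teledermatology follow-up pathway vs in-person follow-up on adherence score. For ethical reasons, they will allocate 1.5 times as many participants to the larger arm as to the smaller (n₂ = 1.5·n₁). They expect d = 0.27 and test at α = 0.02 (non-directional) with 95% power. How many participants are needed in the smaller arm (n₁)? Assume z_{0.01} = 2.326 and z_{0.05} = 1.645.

With allocation ratio k = n₂/n₁ = 1.5, Var(x̄₁−x̄₂) = σ²(1/n₁ + 1/(k·n₁)) = σ²·(k+1)/(k·n₁).
So n₁ = (1 + 1/k)·((z_{α/2} + z_β)/d)² = 1.667 × (3.971/0.27)².
n₁ = 1.667 × 216.31 = 360.5.
Round up: n₁ = 361, giving n₂ = ⌈1.5 × 361⌉ = ⌈541.5⌉ = 542.

n₁ = 361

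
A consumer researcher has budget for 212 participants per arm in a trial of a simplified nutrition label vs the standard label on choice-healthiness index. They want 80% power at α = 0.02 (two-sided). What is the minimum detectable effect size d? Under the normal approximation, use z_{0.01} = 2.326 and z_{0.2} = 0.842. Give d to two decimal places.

For two independent groups of n = 212 each: d_min = (z_{α/2} + z_β)·√(2/n).
z-sum = 2.326 + 0.842 = 3.168.
d_min = 3.168 × √(2/212) = 3.168 × 0.0971 = 0.308.

d_min ≈ 0.31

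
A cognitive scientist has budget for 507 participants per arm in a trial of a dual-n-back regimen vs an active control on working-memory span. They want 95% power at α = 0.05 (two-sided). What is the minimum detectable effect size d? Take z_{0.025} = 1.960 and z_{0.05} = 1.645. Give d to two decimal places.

d_min ≈ 0.23

For two independent groups of n = 507 each: d_min = (z_{α/2} + z_β)·√(2/n).
z-sum = 1.960 + 1.645 = 3.605.
d_min = 3.605 × √(2/507) = 3.605 × 0.0628 = 0.226.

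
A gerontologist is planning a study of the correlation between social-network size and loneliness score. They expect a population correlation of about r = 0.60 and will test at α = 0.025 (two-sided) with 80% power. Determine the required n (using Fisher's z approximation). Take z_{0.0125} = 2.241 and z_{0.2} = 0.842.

Fisher's z: C = ½·ln((1+r)/(1−r)) = ½·ln(4.0000) = 0.6931.
n = ((z_{α/2} + z_β)/C)² + 3.
(2.241 + 0.842) / 0.6931 = 3.083 / 0.6931 = 4.448.
n = 4.448² + 3 = 19.79 + 3 = 22.8.
Round up.

n = 23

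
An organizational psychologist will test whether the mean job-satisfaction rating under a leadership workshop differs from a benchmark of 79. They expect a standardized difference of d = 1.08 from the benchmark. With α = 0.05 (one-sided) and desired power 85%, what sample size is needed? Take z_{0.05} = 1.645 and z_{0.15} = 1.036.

For a one-sample test: n = ((z_{α} + z_β) / d)².
z_{α} + z_β = 1.645 + 1.036 = 2.681.
n = (2.681 / 1.08)² = 2.482² = 6.16.
Round up.

n = 7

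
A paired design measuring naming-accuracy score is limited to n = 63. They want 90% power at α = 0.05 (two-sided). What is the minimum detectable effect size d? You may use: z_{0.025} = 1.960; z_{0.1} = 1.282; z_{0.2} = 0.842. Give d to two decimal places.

For a single sample (or paired design) of n = 63: d_min = (z_{α/2} + z_β)/√n.
z-sum = 1.960 + 1.282 = 3.242.
d_min = 3.242 / √63 = 3.242 / 7.937 = 0.408.

d_min ≈ 0.41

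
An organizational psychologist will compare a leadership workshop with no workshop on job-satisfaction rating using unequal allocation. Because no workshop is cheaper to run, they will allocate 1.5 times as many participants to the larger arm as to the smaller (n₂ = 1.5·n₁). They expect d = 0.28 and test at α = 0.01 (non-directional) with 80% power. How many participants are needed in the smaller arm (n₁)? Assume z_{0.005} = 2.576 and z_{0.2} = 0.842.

n₁ = 249

With allocation ratio k = n₂/n₁ = 1.5, Var(x̄₁−x̄₂) = σ²(1/n₁ + 1/(k·n₁)) = σ²·(k+1)/(k·n₁).
So n₁ = (1 + 1/k)·((z_{α/2} + z_β)/d)² = 1.667 × (3.418/0.28)².
n₁ = 1.667 × 149.01 = 248.4.
Round up: n₁ = 249, giving n₂ = ⌈1.5 × 249⌉ = ⌈373.5⌉ = 374.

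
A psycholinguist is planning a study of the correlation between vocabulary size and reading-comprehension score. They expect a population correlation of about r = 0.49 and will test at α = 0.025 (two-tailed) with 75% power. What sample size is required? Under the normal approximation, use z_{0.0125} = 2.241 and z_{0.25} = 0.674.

Fisher's z: C = ½·ln((1+r)/(1−r)) = ½·ln(2.9216) = 0.5361.
n = ((z_{α/2} + z_β)/C)² + 3.
(2.241 + 0.674) / 0.5361 = 2.915 / 0.5361 = 5.437.
n = 5.437² + 3 = 29.57 + 3 = 32.6.
Round up.

n = 33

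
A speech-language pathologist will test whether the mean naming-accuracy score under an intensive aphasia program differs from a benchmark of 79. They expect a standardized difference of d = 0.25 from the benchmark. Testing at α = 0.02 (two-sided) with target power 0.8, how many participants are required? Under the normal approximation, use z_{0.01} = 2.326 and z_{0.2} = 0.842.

For a one-sample test: n = ((z_{α/2} + z_β) / d)².
z_{α/2} + z_β = 2.326 + 0.842 = 3.168.
n = (3.168 / 0.25)² = 12.672² = 160.58.
Round up.

n = 161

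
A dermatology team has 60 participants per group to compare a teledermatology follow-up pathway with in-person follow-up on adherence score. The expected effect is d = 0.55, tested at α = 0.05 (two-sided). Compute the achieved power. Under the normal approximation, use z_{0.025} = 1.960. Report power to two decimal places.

power ≈ 0.85

For two equal groups, power = Φ(d·√(n/2) − z_{α/2}).
d·√(n/2) = 0.55 × √(60/2) = 0.55 × 5.477 = 3.012.
z_β = 3.012 − 1.960 = 1.052.
Power = Φ(1.052) = 0.854.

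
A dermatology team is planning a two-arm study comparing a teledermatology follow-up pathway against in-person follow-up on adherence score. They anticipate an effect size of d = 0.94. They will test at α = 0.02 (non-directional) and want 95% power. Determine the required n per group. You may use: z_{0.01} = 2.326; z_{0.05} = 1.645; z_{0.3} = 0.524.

n = 36 per group

For two independent groups with equal n: n = 2·((z_{α/2} + z_β) / d)².
z_{α/2} + z_β = 2.326 + 1.645 = 3.971.
n = 2 × (3.971 / 0.94)² = 2 × 4.224² = 2 × 17.85 = 35.7.
Round up to the next whole participant.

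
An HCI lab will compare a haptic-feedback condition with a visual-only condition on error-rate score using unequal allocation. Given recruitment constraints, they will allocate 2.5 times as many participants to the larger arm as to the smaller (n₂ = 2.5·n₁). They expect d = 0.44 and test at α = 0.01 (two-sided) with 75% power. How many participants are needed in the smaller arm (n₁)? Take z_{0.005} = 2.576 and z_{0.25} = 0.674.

n₁ = 77

With allocation ratio k = n₂/n₁ = 2.5, Var(x̄₁−x̄₂) = σ²(1/n₁ + 1/(k·n₁)) = σ²·(k+1)/(k·n₁).
So n₁ = (1 + 1/k)·((z_{α/2} + z_β)/d)² = 1.400 × (3.250/0.44)².
n₁ = 1.400 × 54.56 = 76.4.
Round up: n₁ = 77, giving n₂ = ⌈2.5 × 77⌉ = ⌈192.5⌉ = 193.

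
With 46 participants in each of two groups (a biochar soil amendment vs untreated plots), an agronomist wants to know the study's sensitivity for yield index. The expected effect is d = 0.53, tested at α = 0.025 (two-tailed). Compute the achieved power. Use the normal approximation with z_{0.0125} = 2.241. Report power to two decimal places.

For two equal groups, power = Φ(d·√(n/2) − z_{α/2}).
d·√(n/2) = 0.53 × √(46/2) = 0.53 × 4.796 = 2.542.
z_β = 2.542 − 2.241 = 0.301.
Power = Φ(0.301) = 0.618.

power ≈ 0.62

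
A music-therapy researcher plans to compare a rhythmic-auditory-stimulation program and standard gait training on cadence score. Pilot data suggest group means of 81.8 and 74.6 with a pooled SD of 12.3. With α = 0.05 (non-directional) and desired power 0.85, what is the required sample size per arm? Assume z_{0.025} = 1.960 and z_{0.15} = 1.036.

Cohen's d = |M₁ − M₂| / SD_pooled = |81.8 − 74.6| / 12.3 = 7.2 / 12.3 = 0.585.
For two independent groups with equal n: n = 2·((z_{α/2} + z_β) / d)².
z_{α/2} + z_β = 1.960 + 1.036 = 2.996.
n = 2 × (2.996 / 0.585)² = 2 × 5.121² = 2 × 26.23 = 52.5.
Round up to the next whole participant.

n = 53 per group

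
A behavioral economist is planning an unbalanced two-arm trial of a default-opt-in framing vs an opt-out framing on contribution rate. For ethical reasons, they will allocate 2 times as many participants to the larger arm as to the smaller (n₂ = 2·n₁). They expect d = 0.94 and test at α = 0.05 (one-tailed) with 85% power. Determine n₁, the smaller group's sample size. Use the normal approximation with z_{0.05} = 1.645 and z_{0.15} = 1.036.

With allocation ratio k = n₂/n₁ = 2, Var(x̄₁−x̄₂) = σ²(1/n₁ + 1/(k·n₁)) = σ²·(k+1)/(k·n₁).
So n₁ = (1 + 1/k)·((z_{α} + z_β)/d)² = 1.500 × (2.681/0.94)².
n₁ = 1.500 × 8.13 = 12.2.
Round up: n₁ = 13, giving n₂ = 2 × 13 = 26.

n₁ = 13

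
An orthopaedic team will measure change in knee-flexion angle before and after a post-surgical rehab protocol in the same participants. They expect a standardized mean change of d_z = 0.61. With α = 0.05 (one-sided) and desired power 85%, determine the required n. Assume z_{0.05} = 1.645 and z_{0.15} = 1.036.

n = 20 pairs

For a paired (one-sample on differences) test: n = ((z_{α} + z_β) / d)².
z_{α} + z_β = 1.645 + 1.036 = 2.681.
n = (2.681 / 0.61)² = 4.395² = 19.32.
Round up.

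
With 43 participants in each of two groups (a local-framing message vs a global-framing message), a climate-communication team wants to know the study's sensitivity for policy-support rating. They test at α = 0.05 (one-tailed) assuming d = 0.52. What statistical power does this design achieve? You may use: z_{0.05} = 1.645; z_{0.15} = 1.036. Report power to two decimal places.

For two equal groups, power = Φ(d·√(n/2) − z_{α}).
d·√(n/2) = 0.52 × √(43/2) = 0.52 × 4.637 = 2.411.
z_β = 2.411 − 1.645 = 0.766.
Power = Φ(0.766) = 0.778.

power ≈ 0.78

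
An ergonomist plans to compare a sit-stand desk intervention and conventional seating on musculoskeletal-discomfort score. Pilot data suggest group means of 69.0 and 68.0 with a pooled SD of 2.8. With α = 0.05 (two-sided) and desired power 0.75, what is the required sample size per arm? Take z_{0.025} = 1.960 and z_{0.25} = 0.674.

n = 109 per group

Cohen's d = |M₁ − M₂| / SD_pooled = |69.0 − 68.0| / 2.8 = 1.0 / 2.8 = 0.357.
For two independent groups with equal n: n = 2·((z_{α/2} + z_β) / d)².
z_{α/2} + z_β = 1.960 + 0.674 = 2.634.
n = 2 × (2.634 / 0.357)² = 2 × 7.378² = 2 × 54.44 = 108.9.
Round up to the next whole participant.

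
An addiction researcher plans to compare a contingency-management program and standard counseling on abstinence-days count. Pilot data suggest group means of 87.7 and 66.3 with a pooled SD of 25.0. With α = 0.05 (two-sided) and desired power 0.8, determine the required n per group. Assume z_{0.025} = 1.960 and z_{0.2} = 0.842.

Cohen's d = |M₁ − M₂| / SD_pooled = |87.7 − 66.3| / 25.0 = 21.4 / 25.0 = 0.856.
For two independent groups with equal n: n = 2·((z_{α/2} + z_β) / d)².
z_{α/2} + z_β = 1.960 + 0.842 = 2.802.
n = 2 × (2.802 / 0.856)² = 2 × 3.273² = 2 × 10.71 = 21.4.
Round up to the next whole participant.

n = 22 per group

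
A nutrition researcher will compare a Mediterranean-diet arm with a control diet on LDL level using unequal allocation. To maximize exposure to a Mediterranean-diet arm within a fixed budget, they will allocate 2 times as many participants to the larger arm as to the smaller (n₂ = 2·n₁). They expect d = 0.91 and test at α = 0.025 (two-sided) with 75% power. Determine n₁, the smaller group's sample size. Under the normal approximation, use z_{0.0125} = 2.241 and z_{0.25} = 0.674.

With allocation ratio k = n₂/n₁ = 2, Var(x̄₁−x̄₂) = σ²(1/n₁ + 1/(k·n₁)) = σ²·(k+1)/(k·n₁).
So n₁ = (1 + 1/k)·((z_{α/2} + z_β)/d)² = 1.500 × (2.915/0.91)².
n₁ = 1.500 × 10.26 = 15.4.
Round up: n₁ = 16, giving n₂ = 2 × 16 = 32.

n₁ = 16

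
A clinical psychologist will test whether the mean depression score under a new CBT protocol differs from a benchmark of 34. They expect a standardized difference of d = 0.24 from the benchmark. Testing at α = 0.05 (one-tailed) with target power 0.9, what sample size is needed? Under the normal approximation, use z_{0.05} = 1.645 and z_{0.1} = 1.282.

For a one-sample test: n = ((z_{α} + z_β) / d)².
z_{α} + z_β = 1.645 + 1.282 = 2.927.
n = (2.927 / 0.24)² = 12.196² = 148.74.
Round up.

n = 149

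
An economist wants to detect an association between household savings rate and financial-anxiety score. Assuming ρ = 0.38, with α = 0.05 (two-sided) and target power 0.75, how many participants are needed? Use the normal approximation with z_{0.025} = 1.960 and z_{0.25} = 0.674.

Fisher's z: C = ½·ln((1+r)/(1−r)) = ½·ln(2.2258) = 0.4001.
n = ((z_{α/2} + z_β)/C)² + 3.
(1.960 + 0.674) / 0.4001 = 2.634 / 0.4001 = 6.583.
n = 6.583² + 3 = 43.34 + 3 = 46.3.
Round up.

n = 47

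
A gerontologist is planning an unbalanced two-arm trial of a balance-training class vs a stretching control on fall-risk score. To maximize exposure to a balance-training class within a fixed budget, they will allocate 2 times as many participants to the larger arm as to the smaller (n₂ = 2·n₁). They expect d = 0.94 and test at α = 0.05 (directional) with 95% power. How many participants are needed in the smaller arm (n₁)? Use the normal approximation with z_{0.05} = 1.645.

With allocation ratio k = n₂/n₁ = 2, Var(x̄₁−x̄₂) = σ²(1/n₁ + 1/(k·n₁)) = σ²·(k+1)/(k·n₁).
So n₁ = (1 + 1/k)·((z_{α} + z_β)/d)² = 1.500 × (3.290/0.94)².
n₁ = 1.500 × 12.25 = 18.4.
Round up: n₁ = 19, giving n₂ = 2 × 19 = 38.

n₁ = 19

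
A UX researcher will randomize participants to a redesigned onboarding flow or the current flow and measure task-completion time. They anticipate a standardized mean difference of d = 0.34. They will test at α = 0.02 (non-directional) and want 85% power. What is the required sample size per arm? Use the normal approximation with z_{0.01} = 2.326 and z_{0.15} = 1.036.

For two independent groups with equal n: n = 2·((z_{α/2} + z_β) / d)².
z_{α/2} + z_β = 2.326 + 1.036 = 3.362.
n = 2 × (3.362 / 0.34)² = 2 × 9.888² = 2 × 97.78 = 195.6.
Round up to the next whole participant.

n = 196 per group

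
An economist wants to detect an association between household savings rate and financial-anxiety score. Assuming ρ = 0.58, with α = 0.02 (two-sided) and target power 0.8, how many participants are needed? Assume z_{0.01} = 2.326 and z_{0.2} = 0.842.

Fisher's z: C = ½·ln((1+r)/(1−r)) = ½·ln(3.7619) = 0.6625.
n = ((z_{α/2} + z_β)/C)² + 3.
(2.326 + 0.842) / 0.6625 = 3.168 / 0.6625 = 4.782.
n = 4.782² + 3 = 22.87 + 3 = 25.9.
Round up.

n = 26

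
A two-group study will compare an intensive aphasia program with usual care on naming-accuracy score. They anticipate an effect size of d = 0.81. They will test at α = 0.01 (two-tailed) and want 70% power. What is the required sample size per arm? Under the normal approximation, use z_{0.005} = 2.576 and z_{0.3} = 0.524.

For two independent groups with equal n: n = 2·((z_{α/2} + z_β) / d)².
z_{α/2} + z_β = 2.576 + 0.524 = 3.100.
n = 2 × (3.100 / 0.81)² = 2 × 3.827² = 2 × 14.65 = 29.3.
Round up to the next whole participant.

n = 30 per group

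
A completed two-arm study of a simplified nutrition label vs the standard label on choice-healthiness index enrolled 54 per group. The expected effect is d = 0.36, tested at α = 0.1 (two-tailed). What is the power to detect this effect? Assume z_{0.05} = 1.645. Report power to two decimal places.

For two equal groups, power = Φ(d·√(n/2) − z_{α/2}).
d·√(n/2) = 0.36 × √(54/2) = 0.36 × 5.196 = 1.871.
z_β = 1.871 − 1.645 = 0.226.
Power = Φ(0.226) = 0.589.

power ≈ 0.59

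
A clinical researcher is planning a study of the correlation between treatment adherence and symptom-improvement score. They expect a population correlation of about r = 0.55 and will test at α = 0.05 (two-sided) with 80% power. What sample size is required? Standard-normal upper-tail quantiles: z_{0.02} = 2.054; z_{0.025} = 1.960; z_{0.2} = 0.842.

Fisher's z: C = ½·ln((1+r)/(1−r)) = ½·ln(3.4444) = 0.6184.
n = ((z_{α/2} + z_β)/C)² + 3.
(1.960 + 0.842) / 0.6184 = 2.802 / 0.6184 = 4.531.
n = 4.531² + 3 = 20.53 + 3 = 23.5.
Round up.

n = 24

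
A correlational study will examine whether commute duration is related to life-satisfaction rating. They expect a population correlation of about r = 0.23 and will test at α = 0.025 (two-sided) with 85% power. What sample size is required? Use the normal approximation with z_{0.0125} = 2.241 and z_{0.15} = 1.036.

Fisher's z: C = ½·ln((1+r)/(1−r)) = ½·ln(1.5974) = 0.2342.
n = ((z_{α/2} + z_β)/C)² + 3.
(2.241 + 1.036) / 0.2342 = 3.277 / 0.2342 = 13.992.
n = 13.992² + 3 = 195.78 + 3 = 198.8.
Round up.

n = 199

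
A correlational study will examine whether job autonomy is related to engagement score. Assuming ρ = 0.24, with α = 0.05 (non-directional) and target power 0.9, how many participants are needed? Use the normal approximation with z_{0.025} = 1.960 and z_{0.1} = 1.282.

Fisher's z: C = ½·ln((1+r)/(1−r)) = ½·ln(1.6316) = 0.2448.
n = ((z_{α/2} + z_β)/C)² + 3.
(1.960 + 1.282) / 0.2448 = 3.242 / 0.2448 = 13.243.
n = 13.243² + 3 = 175.39 + 3 = 178.4.
Round up.

n = 179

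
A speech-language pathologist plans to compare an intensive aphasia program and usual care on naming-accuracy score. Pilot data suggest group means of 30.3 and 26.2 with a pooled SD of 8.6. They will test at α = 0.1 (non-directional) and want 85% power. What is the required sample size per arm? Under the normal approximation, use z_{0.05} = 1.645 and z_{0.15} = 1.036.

n = 64 per group

Cohen's d = |M₁ − M₂| / SD_pooled = |30.3 − 26.2| / 8.6 = 4.1 / 8.6 = 0.477.
For two independent groups with equal n: n = 2·((z_{α/2} + z_β) / d)².
z_{α/2} + z_β = 1.645 + 1.036 = 2.681.
n = 2 × (2.681 / 0.477)² = 2 × 5.621² = 2 × 31.59 = 63.2.
Round up to the next whole participant.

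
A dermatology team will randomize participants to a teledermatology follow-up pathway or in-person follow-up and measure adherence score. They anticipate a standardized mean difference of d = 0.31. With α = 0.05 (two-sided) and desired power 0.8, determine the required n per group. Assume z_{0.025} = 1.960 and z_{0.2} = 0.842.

For two independent groups with equal n: n = 2·((z_{α/2} + z_β) / d)².
z_{α/2} + z_β = 1.960 + 0.842 = 2.802.
n = 2 × (2.802 / 0.31)² = 2 × 9.039² = 2 × 81.70 = 163.4.
Round up to the next whole participant.

n = 164 per group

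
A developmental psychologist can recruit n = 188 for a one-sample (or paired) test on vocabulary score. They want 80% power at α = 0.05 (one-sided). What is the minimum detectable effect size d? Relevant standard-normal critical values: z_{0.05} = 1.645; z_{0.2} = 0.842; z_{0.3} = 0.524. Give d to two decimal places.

For a single sample (or paired design) of n = 188: d_min = (z_{α} + z_β)/√n.
z-sum = 1.645 + 0.842 = 2.487.
d_min = 2.487 / √188 = 2.487 / 13.711 = 0.181.

d_min ≈ 0.18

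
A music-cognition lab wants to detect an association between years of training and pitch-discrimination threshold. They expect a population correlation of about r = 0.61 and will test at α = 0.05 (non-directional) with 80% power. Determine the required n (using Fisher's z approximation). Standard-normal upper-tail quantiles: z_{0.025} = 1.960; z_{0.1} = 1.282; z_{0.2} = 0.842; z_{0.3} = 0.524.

Fisher's z: C = ½·ln((1+r)/(1−r)) = ½·ln(4.1282) = 0.7089.
n = ((z_{α/2} + z_β)/C)² + 3.
(1.960 + 0.842) / 0.7089 = 2.802 / 0.7089 = 3.953.
n = 3.953² + 3 = 15.62 + 3 = 18.6.
Round up.

n = 19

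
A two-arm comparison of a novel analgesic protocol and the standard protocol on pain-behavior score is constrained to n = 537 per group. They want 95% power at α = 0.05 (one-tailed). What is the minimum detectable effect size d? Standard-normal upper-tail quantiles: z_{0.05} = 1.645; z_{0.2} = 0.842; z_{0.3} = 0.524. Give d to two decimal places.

d_min ≈ 0.20

For two independent groups of n = 537 each: d_min = (z_{α} + z_β)·√(2/n).
z-sum = 1.645 + 1.645 = 3.290.
d_min = 3.290 × √(2/537) = 3.290 × 0.0610 = 0.201.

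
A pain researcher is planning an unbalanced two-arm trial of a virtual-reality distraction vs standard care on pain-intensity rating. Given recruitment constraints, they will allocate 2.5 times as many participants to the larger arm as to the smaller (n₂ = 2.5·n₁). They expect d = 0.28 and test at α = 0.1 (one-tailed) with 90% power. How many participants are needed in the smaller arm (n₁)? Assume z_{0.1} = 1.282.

With allocation ratio k = n₂/n₁ = 2.5, Var(x̄₁−x̄₂) = σ²(1/n₁ + 1/(k·n₁)) = σ²·(k+1)/(k·n₁).
So n₁ = (1 + 1/k)·((z_{α} + z_β)/d)² = 1.400 × (2.564/0.28)².
n₁ = 1.400 × 83.85 = 117.4.
Round up: n₁ = 118, giving n₂ = 2.5 × 118 = 295.

n₁ = 118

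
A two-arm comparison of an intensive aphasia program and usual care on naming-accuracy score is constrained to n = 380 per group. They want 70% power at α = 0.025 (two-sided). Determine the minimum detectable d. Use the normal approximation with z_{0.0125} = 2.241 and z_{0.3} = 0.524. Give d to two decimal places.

For two independent groups of n = 380 each: d_min = (z_{α/2} + z_β)·√(2/n).
z-sum = 2.241 + 0.524 = 2.765.
d_min = 2.765 × √(2/380) = 2.765 × 0.0725 = 0.201.

d_min ≈ 0.20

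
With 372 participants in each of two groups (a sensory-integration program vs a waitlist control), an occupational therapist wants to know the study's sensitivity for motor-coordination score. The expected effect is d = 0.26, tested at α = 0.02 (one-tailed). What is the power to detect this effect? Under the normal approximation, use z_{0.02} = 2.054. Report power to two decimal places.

power ≈ 0.93

For two equal groups, power = Φ(d·√(n/2) − z_{α}).
d·√(n/2) = 0.26 × √(372/2) = 0.26 × 13.638 = 3.546.
z_β = 3.546 − 2.054 = 1.492.
Power = Φ(1.492) = 0.932.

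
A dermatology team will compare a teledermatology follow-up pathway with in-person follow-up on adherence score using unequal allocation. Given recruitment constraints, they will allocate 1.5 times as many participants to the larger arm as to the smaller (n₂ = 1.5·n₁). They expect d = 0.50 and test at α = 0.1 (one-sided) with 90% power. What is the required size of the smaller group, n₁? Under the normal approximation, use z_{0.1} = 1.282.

With allocation ratio k = n₂/n₁ = 1.5, Var(x̄₁−x̄₂) = σ²(1/n₁ + 1/(k·n₁)) = σ²·(k+1)/(k·n₁).
So n₁ = (1 + 1/k)·((z_{α} + z_β)/d)² = 1.667 × (2.564/0.50)².
n₁ = 1.667 × 26.30 = 43.8.
Round up: n₁ = 44, giving n₂ = 1.5 × 44 = 66.

n₁ = 44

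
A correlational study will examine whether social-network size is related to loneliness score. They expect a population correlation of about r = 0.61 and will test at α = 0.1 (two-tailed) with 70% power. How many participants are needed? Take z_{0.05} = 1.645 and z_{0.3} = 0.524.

Fisher's z: C = ½·ln((1+r)/(1−r)) = ½·ln(4.1282) = 0.7089.
n = ((z_{α/2} + z_β)/C)² + 3.
(1.645 + 0.524) / 0.7089 = 2.169 / 0.7089 = 3.060.
n = 3.060² + 3 = 9.36 + 3 = 12.4.
Round up.

n = 13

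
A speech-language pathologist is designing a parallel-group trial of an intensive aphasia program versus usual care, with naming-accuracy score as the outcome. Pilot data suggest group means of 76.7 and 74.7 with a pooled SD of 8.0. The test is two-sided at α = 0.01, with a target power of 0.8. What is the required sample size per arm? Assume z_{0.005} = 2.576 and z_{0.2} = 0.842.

Cohen's d = |M₁ − M₂| / SD_pooled = |76.7 − 74.7| / 8.0 = 2.0 / 8.0 = 0.250.
For two independent groups with equal n: n = 2·((z_{α/2} + z_β) / d)².
z_{α/2} + z_β = 2.576 + 0.842 = 3.418.
n = 2 × (3.418 / 0.250)² = 2 × 13.672² = 2 × 186.92 = 373.8.
Round up to the next whole participant.

n = 374 per group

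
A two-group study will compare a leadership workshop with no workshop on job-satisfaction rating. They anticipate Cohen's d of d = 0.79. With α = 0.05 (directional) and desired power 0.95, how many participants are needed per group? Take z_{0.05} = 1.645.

n = 35 per group

For two independent groups with equal n: n = 2·((z_{α} + z_β) / d)².
z_{α} + z_β = 1.645 + 1.645 = 3.290.
n = 2 × (3.290 / 0.79)² = 2 × 4.165² = 2 × 17.34 = 34.7.
Round up to the next whole participant.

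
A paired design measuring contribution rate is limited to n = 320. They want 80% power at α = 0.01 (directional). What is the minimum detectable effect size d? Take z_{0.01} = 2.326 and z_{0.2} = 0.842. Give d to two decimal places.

d_min ≈ 0.18

For a single sample (or paired design) of n = 320: d_min = (z_{α} + z_β)/√n.
z-sum = 2.326 + 0.842 = 3.168.
d_min = 3.168 / √320 = 3.168 / 17.889 = 0.177.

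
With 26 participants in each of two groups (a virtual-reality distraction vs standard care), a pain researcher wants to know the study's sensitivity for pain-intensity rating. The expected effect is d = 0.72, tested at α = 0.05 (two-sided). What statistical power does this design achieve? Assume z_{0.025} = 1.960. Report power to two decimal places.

power ≈ 0.74

For two equal groups, power = Φ(d·√(n/2) − z_{α/2}).
d·√(n/2) = 0.72 × √(26/2) = 0.72 × 3.606 = 2.596.
z_β = 2.596 − 1.960 = 0.636.
Power = Φ(0.636) = 0.738.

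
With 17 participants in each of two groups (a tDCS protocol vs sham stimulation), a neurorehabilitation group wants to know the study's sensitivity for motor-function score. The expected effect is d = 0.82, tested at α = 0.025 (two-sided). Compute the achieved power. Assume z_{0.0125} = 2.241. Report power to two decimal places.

For two equal groups, power = Φ(d·√(n/2) − z_{α/2}).
d·√(n/2) = 0.82 × √(17/2) = 0.82 × 2.915 = 2.391.
z_β = 2.391 − 2.241 = 0.150.
Power = Φ(0.150) = 0.559.

power ≈ 0.56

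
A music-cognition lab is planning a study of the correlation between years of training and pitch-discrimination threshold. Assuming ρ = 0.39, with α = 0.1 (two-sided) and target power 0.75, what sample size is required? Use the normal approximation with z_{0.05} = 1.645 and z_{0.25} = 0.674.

Fisher's z: C = ½·ln((1+r)/(1−r)) = ½·ln(2.2787) = 0.4118.
n = ((z_{α/2} + z_β)/C)² + 3.
(1.645 + 0.674) / 0.4118 = 2.319 / 0.4118 = 5.631.
n = 5.631² + 3 = 31.71 + 3 = 34.7.
Round up.

n = 35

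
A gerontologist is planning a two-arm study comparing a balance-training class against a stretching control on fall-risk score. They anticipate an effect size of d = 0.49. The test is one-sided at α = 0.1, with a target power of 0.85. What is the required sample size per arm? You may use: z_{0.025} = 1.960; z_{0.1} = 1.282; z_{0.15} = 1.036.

n = 45 per group

For two independent groups with equal n: n = 2·((z_{α} + z_β) / d)².
z_{α} + z_β = 1.282 + 1.036 = 2.318.
n = 2 × (2.318 / 0.49)² = 2 × 4.731² = 2 × 22.38 = 44.8.
Round up to the next whole participant.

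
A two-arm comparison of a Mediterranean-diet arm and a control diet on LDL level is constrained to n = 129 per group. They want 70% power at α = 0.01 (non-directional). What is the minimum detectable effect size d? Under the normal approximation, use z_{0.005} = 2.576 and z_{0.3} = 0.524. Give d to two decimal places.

For two independent groups of n = 129 each: d_min = (z_{α/2} + z_β)·√(2/n).
z-sum = 2.576 + 0.524 = 3.100.
d_min = 3.100 × √(2/129) = 3.100 × 0.1245 = 0.386.

d_min ≈ 0.39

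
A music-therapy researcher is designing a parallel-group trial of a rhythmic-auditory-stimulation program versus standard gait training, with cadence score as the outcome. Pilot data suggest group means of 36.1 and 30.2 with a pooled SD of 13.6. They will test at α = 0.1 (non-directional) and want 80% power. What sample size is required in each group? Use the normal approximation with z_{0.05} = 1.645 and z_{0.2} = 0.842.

n = 66 per group

Cohen's d = |M₁ − M₂| / SD_pooled = |36.1 − 30.2| / 13.6 = 5.9 / 13.6 = 0.434.
For two independent groups with equal n: n = 2·((z_{α/2} + z_β) / d)².
z_{α/2} + z_β = 1.645 + 0.842 = 2.487.
n = 2 × (2.487 / 0.434)² = 2 × 5.730² = 2 × 32.84 = 65.7.
Round up to the next whole participant.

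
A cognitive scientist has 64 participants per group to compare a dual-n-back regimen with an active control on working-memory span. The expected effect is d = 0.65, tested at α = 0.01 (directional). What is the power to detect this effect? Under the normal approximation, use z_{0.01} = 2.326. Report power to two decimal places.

power ≈ 0.91

For two equal groups, power = Φ(d·√(n/2) − z_{α}).
d·√(n/2) = 0.65 × √(64/2) = 0.65 × 5.657 = 3.677.
z_β = 3.677 − 2.326 = 1.351.
Power = Φ(1.351) = 0.912.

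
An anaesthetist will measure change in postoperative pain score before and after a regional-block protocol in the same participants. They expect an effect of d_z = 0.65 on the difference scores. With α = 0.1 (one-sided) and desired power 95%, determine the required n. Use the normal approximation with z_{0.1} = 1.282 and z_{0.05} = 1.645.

For a paired (one-sample on differences) test: n = ((z_{α} + z_β) / d)².
z_{α} + z_β = 1.282 + 1.645 = 2.927.
n = (2.927 / 0.65)² = 4.503² = 20.28.
Round up.

n = 21 pairs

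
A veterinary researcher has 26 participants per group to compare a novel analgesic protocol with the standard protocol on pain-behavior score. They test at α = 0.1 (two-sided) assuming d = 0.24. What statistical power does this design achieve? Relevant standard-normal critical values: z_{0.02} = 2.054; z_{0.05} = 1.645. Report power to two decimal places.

For two equal groups, power = Φ(d·√(n/2) − z_{α/2}).
d·√(n/2) = 0.24 × √(26/2) = 0.24 × 3.606 = 0.865.
z_β = 0.865 − 1.645 = -0.780.
Power = Φ(-0.780) = 0.218.

power ≈ 0.22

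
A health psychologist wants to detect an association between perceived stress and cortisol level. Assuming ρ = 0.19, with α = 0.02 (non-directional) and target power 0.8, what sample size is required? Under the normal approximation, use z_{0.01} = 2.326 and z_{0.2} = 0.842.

Fisher's z: C = ½·ln((1+r)/(1−r)) = ½·ln(1.4691) = 0.1923.
n = ((z_{α/2} + z_β)/C)² + 3.
(2.326 + 0.842) / 0.1923 = 3.168 / 0.1923 = 16.474.
n = 16.474² + 3 = 271.40 + 3 = 274.4.
Round up.

n = 275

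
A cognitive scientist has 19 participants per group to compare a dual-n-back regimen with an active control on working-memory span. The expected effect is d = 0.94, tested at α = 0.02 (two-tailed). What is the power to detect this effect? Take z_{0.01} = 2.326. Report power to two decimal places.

power ≈ 0.72

For two equal groups, power = Φ(d·√(n/2) − z_{α/2}).
d·√(n/2) = 0.94 × √(19/2) = 0.94 × 3.082 = 2.897.
z_β = 2.897 − 2.326 = 0.571.
Power = Φ(0.571) = 0.716.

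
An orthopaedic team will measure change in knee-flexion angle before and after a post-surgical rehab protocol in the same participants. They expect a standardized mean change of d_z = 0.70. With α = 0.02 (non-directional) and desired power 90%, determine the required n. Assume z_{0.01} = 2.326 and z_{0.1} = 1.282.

n = 27 pairs

For a paired (one-sample on differences) test: n = ((z_{α/2} + z_β) / d)².
z_{α/2} + z_β = 2.326 + 1.282 = 3.608.
n = (3.608 / 0.70)² = 5.154² = 26.57.
Round up.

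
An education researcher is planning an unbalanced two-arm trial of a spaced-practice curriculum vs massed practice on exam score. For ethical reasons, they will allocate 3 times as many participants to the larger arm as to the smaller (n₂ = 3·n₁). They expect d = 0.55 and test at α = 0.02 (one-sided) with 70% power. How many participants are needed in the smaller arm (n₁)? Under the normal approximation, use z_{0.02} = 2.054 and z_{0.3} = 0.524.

n₁ = 30

With allocation ratio k = n₂/n₁ = 3, Var(x̄₁−x̄₂) = σ²(1/n₁ + 1/(k·n₁)) = σ²·(k+1)/(k·n₁).
So n₁ = (1 + 1/k)·((z_{α} + z_β)/d)² = 1.333 × (2.578/0.55)².
n₁ = 1.333 × 21.97 = 29.3.
Round up: n₁ = 30, giving n₂ = 3 × 30 = 90.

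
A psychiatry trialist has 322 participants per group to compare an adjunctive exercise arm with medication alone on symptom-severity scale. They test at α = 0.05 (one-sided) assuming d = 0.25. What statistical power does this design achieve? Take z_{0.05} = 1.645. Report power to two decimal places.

power ≈ 0.94

For two equal groups, power = Φ(d·√(n/2) − z_{α}).
d·√(n/2) = 0.25 × √(322/2) = 0.25 × 12.689 = 3.172.
z_β = 3.172 − 1.645 = 1.527.
Power = Φ(1.527) = 0.937.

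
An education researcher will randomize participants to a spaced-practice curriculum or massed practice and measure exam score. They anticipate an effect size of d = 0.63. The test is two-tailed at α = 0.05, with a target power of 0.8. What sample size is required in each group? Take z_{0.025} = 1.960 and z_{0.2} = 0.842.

For two independent groups with equal n: n = 2·((z_{α/2} + z_β) / d)².
z_{α/2} + z_β = 1.960 + 0.842 = 2.802.
n = 2 × (2.802 / 0.63)² = 2 × 4.448² = 2 × 19.78 = 39.6.
Round up to the next whole participant.

n = 40 per group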